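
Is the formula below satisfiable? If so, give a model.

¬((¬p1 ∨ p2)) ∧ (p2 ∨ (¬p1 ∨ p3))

p1=T, p2=F, p3=T

  ¬((¬p1 ∨ p2)) = True
    ¬p1 ∨ p2 = False
      ¬p1 = False
  p2 ∨ (¬p1 ∨ p3) = True
    ¬p1 ∨ p3 = True
      ¬p1 = False
Both conjuncts True, so the formula holds.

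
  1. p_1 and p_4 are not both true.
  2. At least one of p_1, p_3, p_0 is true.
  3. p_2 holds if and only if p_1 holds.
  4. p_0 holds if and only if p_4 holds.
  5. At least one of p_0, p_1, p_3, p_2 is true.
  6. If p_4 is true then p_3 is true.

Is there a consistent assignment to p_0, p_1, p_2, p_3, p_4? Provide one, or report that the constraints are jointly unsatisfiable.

p_0 = False, p_1 = True, p_2 = True, p_3 = False, p_4 = False

  (1) p_1=T, p_4=F — not both ✓
  (2) {p_1, p_3, p_0}: 1 true — at least one ✓
  (3) p_2=T, p_1=T — same ✓
  (4) p_0=F, p_4=F — same ✓
  (5) {p_0, p_1, p_3, p_2}: 2 true — at least one ✓
  (6) p_4=F ⇒ p_3: vacuous ✓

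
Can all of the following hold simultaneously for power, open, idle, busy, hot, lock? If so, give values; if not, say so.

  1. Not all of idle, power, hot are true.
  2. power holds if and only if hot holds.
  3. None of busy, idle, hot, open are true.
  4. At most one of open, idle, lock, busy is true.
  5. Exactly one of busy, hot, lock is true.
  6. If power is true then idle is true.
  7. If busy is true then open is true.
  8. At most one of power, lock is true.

power = False, open = False, idle = False, busy = False, hot = False, lock = True

  (1) {idle, power, hot}: 0/3 true — not all ✓
  (2) power=F, hot=F — same ✓
  (3) {busy, idle, hot, open}: 0 true — none ✓
  (4) {open, idle, lock, busy}: 1 true — at most one ✓
  (5) {busy, hot, lock}: 1 true — exactly one ✓
  (6) power=F ⇒ idle: vacuous ✓
  (7) busy=F ⇒ open: vacuous ✓
  (8) {power, lock}: 1 true — at most one ✓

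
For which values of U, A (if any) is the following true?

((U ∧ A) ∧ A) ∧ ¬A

Case A = True: the conjunct ¬A is False.
Case A = False: the conjunct A is False.
Both cases fail — unsatisfiable.

UNSATISFIABLE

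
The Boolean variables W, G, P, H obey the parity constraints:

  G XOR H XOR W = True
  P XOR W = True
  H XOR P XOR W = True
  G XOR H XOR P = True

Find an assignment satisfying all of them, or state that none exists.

Adding constraints 1, 2, 4 mod 2: every variable appears an even number of times on the left, so the left side is 0.
But the right sides sum to 1 (mod 2). 0 ≠ 1 — the system is inconsistent.

Unsatisfiable — no assignment works.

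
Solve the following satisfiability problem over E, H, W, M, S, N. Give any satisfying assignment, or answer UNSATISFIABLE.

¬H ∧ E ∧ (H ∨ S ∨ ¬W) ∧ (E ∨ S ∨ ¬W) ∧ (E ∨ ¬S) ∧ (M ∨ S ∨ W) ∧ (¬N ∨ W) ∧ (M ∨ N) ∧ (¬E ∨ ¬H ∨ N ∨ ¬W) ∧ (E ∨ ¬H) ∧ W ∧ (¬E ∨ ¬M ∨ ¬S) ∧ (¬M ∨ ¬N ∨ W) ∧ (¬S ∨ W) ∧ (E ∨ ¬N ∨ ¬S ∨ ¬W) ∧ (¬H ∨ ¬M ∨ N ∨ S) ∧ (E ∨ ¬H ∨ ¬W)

Unit clause (¬H) forces H = False.
Unit clause (E) forces E = True.
Unit clause (W) forces W = True.
In (H ∨ S ∨ ¬W) only S is left, so S = True.
In (¬E ∨ ¬M ∨ ¬S) only ¬M is left, so M = False.
In (M ∨ N) only N is left, so N = True.
All clauses satisfied.

E=T, H=F, W=T, M=F, S=T, N=T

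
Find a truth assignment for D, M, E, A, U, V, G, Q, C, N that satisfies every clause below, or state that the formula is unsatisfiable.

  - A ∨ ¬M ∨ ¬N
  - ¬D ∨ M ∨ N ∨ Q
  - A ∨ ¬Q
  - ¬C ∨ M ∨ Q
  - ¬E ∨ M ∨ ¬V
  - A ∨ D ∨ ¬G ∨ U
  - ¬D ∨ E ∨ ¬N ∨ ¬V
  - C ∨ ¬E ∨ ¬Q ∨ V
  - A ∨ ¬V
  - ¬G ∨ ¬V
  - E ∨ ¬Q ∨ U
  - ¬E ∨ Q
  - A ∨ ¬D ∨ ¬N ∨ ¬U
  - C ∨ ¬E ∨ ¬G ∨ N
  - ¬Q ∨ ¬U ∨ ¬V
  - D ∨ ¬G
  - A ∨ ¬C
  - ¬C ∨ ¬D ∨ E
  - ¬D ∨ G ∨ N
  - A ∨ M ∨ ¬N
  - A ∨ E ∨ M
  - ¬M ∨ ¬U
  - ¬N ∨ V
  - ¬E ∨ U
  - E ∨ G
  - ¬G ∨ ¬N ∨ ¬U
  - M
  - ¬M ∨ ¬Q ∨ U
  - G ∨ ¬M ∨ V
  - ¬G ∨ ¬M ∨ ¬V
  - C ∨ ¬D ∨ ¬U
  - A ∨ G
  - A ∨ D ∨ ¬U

Unit clause (M) forces M = True.
In (¬M ∨ ¬U) only ¬U is left, so U = False.
In (¬E ∨ U) only ¬E is left, so E = False.
In (E ∨ G) only G is left, so G = True.
In (¬M ∨ ¬Q ∨ U) only ¬Q is left, so Q = False.
In (¬G ∨ ¬M ∨ ¬V) only ¬V is left, so V = False.
In (D ∨ ¬G) only D is left, so D = True.
In (¬C ∨ ¬D ∨ E) only ¬C is left, so C = False.
In (¬N ∨ V) only ¬N is left, so N = False.
Set A = True.
All clauses satisfied.

D = True, M = True, E = False, A = True, U = False, V = False, G = True, Q = False, C = False, N = False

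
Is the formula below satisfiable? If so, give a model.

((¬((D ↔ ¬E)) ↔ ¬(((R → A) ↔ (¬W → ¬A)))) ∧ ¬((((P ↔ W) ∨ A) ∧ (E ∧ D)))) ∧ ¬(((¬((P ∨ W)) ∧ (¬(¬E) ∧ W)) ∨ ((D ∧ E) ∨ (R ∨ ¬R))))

Unsatisfiable — no assignment works.

The conjunct ¬(((¬((P ∨ W)) ∧ (¬(¬E) ∧ W)) ∨ ((D ∧ E) ∨ (R ∨ ¬R)))) is unsatisfiable on its own:
  R = True: this becomes ¬(((¬((P ∨ W)) ∧ (¬(¬E) ∧ W)) ∨ True)) = False.
  R = False: this becomes ¬(((¬((P ∨ W)) ∧ (¬(¬E) ∧ W)) ∨ True)) = False.
So the whole conjunction is unsatisfiable.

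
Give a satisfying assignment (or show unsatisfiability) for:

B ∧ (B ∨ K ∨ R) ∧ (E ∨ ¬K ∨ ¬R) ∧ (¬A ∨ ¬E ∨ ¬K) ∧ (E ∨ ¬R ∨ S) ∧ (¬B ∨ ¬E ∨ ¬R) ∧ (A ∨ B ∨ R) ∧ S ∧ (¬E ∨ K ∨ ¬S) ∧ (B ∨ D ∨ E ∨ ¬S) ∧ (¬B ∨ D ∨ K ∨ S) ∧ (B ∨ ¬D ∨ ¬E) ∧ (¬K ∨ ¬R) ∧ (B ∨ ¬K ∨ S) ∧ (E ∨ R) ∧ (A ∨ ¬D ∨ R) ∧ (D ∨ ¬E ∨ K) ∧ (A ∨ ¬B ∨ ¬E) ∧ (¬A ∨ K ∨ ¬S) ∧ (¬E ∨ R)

Unit clause (B) forces B = True.
Unit clause (S) forces S = True.
Set E = False.
  then (E ∨ R) forces R = True.
  then (E ∨ ¬K ∨ ¬R) forces K = False.
  then (¬A ∨ K ∨ ¬S) forces A = False.
Set D = True.
All clauses satisfied.

E=F; A=F; D=T; K=F; R=T; S=T; B=T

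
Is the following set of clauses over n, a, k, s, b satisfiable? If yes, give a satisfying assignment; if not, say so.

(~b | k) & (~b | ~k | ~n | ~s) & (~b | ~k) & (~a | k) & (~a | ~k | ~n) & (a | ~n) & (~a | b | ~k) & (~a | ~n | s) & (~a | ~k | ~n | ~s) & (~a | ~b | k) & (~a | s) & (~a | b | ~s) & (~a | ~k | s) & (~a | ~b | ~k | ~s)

n = False; a = False; k = False; s = True; b = False

Try n = True:
  (a | ~n) forces a = True.
  (~a | k) forces k = True.
  clause (~a | ~k | ~n) is falsified — backtrack.
So n = False.
Set a = False.
Set k = False.
  then (~b | k) forces b = False.
Set s = True.
All clauses satisfied.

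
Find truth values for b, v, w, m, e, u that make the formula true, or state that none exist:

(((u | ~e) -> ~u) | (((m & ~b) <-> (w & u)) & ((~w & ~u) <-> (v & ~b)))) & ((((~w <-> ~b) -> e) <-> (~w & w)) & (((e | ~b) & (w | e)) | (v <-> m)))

b = True, v = False, w = True, m = False, e = False, u = False

  ((u | ~e) -> ~u) | (((m & ~b) <-> (w & u)) & ((~w & ~u) <-> (v & ~b))) = True
    (u | ~e) -> ~u = True
      u | ~e = True
        ~e = True
      ~u = True
    ((m & ~b) <-> (w & u)) & ((~w & ~u) <-> (v & ~b)) = True
      (m & ~b) <-> (w & u) = True
        m & ~b = False
          ~b = False
        w & u = False
      (~w & ~u) <-> (v & ~b) = True
        ~w & ~u = False
          ~w = False
          ~u = True
        v & ~b = False
          ~b = False
  (((~w <-> ~b) -> e) <-> (~w & w)) & (((e | ~b) & (w | e)) | (v <-> m)) = True
    ((~w <-> ~b) -> e) <-> (~w & w) = True
      (~w <-> ~b) -> e = False
        ~w <-> ~b = True
          ~w = False
          ~b = False
      ~w & w = False
        ~w = False
    ((e | ~b) & (w | e)) | (v <-> m) = True
      (e | ~b) & (w | e) = False
        e | ~b = False
          ~b = False
        w | e = True
      v <-> m = True
Both conjuncts True, so the formula holds.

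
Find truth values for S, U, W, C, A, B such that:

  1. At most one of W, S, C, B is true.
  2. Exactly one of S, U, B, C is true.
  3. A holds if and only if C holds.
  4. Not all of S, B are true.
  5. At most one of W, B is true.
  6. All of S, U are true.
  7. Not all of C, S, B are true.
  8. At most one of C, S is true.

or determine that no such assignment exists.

Case U = True:
  (2) with U=T forces S = False.
  Constraint (6) is violated (S=F) — contradiction.
Case U = False:
  Constraint (6) is violated (U=F) — contradiction.
Both cases fail — unsatisfiable.

Unsatisfiable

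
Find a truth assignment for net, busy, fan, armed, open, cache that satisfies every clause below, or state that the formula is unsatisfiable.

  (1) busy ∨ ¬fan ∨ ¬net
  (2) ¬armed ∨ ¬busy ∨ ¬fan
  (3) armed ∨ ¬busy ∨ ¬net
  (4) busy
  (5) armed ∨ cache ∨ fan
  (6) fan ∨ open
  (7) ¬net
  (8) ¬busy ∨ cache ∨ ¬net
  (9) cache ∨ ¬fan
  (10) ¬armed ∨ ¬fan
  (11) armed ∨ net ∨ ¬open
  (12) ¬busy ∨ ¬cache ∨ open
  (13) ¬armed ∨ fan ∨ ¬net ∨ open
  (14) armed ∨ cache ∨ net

net=F; busy=T; fan=F; armed=T; open=T; cache=T

Unit clause (busy) forces busy = True.
Unit clause (¬net) forces net = False.
Try fan = True:
  (¬armed ∨ ¬busy ∨ ¬fan) forces armed = False.
  (cache ∨ ¬fan) forces cache = True.
  (armed ∨ net ∨ ¬open) forces open = False.
  clause (¬busy ∨ ¬cache ∨ open) is falsified — backtrack.
So fan = False.
  then (fan ∨ open) forces open = True.
  then (armed ∨ net ∨ ¬open) forces armed = True.
Set cache = True.
All clauses satisfied.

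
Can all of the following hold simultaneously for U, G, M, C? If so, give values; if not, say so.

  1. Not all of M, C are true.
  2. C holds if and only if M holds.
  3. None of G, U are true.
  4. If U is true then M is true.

U: False, G: False, M: False, C: False

  (1) {M, C}: 0/2 true — not all ✓
  (2) C=F, M=F — same ✓
  (3) {G, U}: 0 true — none ✓
  (4) U=F ⇒ M: vacuous ✓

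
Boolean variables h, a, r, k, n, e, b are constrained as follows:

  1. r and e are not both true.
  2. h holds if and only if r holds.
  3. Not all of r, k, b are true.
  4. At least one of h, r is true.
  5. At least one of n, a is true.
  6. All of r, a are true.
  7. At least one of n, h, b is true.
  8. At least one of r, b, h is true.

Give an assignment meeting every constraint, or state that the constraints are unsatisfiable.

h = True, a = True, r = True, k = False, n = True, e = False, b = False

  (1) r=T, e=F — not both ✓
  (2) h=T, r=T — same ✓
  (3) {r, k, b}: 1/3 true — not all ✓
  (4) {h, r}: 2 true — at least one ✓
  (5) {n, a}: 2 true — at least one ✓
  (6) {r, a}: all 2 true ✓
  (7) {n, h, b}: 2 true — at least one ✓
  (8) {r, b, h}: 2 true — at least one ✓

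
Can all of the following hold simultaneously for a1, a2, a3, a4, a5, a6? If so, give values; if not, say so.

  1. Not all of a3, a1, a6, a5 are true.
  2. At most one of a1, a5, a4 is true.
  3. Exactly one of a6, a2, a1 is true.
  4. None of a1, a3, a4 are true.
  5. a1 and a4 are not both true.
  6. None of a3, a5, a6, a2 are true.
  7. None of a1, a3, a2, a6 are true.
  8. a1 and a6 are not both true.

UNSATISFIABLE

Case a2 = True:
  Constraint (6) is violated (a2=T) — contradiction.
Case a2 = False:
  (4) forces a1 = False.
  (3) with a2=F, a1=F forces a6 = True.
  Constraint (6) is violated (a6=T) — contradiction.
Both cases fail — unsatisfiable.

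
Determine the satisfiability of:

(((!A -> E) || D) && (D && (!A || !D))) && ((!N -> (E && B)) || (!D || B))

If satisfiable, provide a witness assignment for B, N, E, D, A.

B = False, N = True, E = False, D = True, A = False

  ((!A -> E) || D) && (D && (!A || !D)) = True
    (!A -> E) || D = True
      !A -> E = False
        !A = True
    D && (!A || !D) = True
      !A || !D = True
        !A = True
        !D = False
  (!N -> (E && B)) || (!D || B) = True
    !N -> (E && B) = True
      !N = False
      E && B = False
    !D || B = False
      !D = False
Both conjuncts True, so the formula holds.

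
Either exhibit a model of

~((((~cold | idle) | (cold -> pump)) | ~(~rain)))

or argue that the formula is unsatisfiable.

pump=F, rain=F, cold=T, idle=F

  ~((((~cold | idle) | (cold -> pump)) | ~(~rain))) = True
    ((~cold | idle) | (cold -> pump)) | ~(~rain) = False
      (~cold | idle) | (cold -> pump) = False
        ~cold | idle = False
          ~cold = False
        cold -> pump = False
      ~(~rain) = False
        ~rain = True
The formula evaluates to True.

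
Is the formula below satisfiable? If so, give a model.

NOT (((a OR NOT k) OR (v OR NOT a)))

Case a = True: the formula becomes NOT ((True OR v)) = False.
Case a = False: the formula becomes NOT ((NOT k OR True)) = False.
Both cases fail — unsatisfiable.

The formula is unsatisfiable.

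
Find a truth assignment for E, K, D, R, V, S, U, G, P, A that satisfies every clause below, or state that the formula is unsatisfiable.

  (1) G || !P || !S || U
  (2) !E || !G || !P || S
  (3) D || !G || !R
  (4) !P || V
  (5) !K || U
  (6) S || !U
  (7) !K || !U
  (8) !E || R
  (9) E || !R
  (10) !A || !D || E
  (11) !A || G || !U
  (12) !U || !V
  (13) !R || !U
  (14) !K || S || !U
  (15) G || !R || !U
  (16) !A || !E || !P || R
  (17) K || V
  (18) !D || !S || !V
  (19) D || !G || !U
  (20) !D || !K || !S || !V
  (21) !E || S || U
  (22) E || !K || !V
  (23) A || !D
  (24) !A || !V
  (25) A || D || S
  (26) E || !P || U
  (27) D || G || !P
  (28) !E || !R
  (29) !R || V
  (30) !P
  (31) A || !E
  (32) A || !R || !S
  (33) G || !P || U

Unit clause (!P) forces P = False.
Try E = True:
  (!E || R) forces R = True.
  clause (!E || !R) is falsified — backtrack.
So E = False.
  then (E || !R) forces R = False.
Set K = False.
  then (K || V) forces V = True.
  then (!A || !V) forces A = False.
  then (!U || !V) forces U = False.
  then (A || !D) forces D = False.
  then (A || D || S) forces S = True.
Set G = True.
All clauses satisfied.

E: False; K: False; D: False; R: False; V: True; S: True; U: False; G: True; P: False; A: False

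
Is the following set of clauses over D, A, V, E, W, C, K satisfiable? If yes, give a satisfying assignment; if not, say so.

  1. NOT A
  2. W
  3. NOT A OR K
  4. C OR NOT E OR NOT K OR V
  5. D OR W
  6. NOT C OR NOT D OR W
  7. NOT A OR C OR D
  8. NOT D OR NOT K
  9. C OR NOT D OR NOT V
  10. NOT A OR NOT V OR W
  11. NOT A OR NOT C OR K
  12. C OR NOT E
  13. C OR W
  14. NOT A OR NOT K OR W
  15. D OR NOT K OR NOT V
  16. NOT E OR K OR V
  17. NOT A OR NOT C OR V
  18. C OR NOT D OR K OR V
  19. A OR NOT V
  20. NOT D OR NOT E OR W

D: False, A: False, V: False, E: False, W: True, C: True, K: False

Unit clause (NOT A) forces A = False.
Unit clause (W) forces W = True.
In (A OR NOT V) only NOT V is left, so V = False.
Set D = False.
Set E = False.
Set C = True.
Set K = False.
All clauses satisfied.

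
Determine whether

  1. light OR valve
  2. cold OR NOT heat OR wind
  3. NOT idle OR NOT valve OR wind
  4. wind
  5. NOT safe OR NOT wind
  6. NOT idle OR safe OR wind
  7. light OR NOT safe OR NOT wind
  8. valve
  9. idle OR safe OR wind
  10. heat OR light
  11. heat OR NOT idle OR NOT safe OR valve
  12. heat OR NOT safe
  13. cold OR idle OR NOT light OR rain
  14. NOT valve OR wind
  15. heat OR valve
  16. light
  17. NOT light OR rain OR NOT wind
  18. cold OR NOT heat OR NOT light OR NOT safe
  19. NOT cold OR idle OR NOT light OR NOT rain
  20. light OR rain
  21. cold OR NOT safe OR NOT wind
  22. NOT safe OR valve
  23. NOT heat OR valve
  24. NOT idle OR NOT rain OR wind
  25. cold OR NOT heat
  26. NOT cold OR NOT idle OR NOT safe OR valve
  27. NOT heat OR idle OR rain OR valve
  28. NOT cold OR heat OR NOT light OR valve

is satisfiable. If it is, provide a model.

Unit clause (wind) forces wind = True.
In (NOT safe OR NOT wind) only NOT safe is left, so safe = False.
Unit clause (valve) forces valve = True.
Unit clause (light) forces light = True.
In (NOT light OR rain OR NOT wind) only rain is left, so rain = True.
Set heat = False.
Set idle = False.
  then (NOT cold OR idle OR NOT light OR NOT rain) forces cold = False.
All clauses satisfied.

heat = False, valve = True, safe = False, wind = True, idle = False, cold = False, light = True, rain = True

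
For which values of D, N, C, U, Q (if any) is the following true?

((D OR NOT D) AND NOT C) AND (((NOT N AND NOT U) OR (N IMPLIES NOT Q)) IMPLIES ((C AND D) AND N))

D: False; N: True; C: False; U: False; Q: True

  (D OR NOT D) AND NOT C = True
    D OR NOT D = True
      NOT D = True
    NOT C = True
  ((NOT N AND NOT U) OR (N IMPLIES NOT Q)) IMPLIES ((C AND D) AND N) = True
    (NOT N AND NOT U) OR (N IMPLIES NOT Q) = False
      NOT N AND NOT U = False
        NOT N = False
        NOT U = True
      N IMPLIES NOT Q = False
        NOT Q = False
    (C AND D) AND N = False
      C AND D = False
Both conjuncts True, so the formula holds.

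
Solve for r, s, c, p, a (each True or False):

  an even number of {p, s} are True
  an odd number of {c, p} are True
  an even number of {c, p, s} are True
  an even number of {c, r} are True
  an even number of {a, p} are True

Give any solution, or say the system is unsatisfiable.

r = False; s = True; c = False; p = True; a = True

{p, s}: 2 true → even ✓
{c, p}: 1 true → odd ✓
{c, p, s}: 2 true → even ✓
{c, r}: 0 true → even ✓
{a, p}: 2 true → even ✓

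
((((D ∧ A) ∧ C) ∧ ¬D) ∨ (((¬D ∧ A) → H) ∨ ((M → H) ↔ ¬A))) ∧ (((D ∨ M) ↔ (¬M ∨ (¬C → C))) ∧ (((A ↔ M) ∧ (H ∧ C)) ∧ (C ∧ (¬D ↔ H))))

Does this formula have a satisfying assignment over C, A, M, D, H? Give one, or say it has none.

C = True, A = True, M = True, D = False, H = True

  (((D ∧ A) ∧ C) ∧ ¬D) ∨ (((¬D ∧ A) → H) ∨ ((M → H) ↔ ¬A)) = True
    ((D ∧ A) ∧ C) ∧ ¬D = False
      (D ∧ A) ∧ C = False
        D ∧ A = False
      ¬D = True
    ((¬D ∧ A) → H) ∨ ((M → H) ↔ ¬A) = True
      (¬D ∧ A) → H = True
        ¬D ∧ A = True
          ¬D = True
      (M → H) ↔ ¬A = False
        M → H = True
        ¬A = False
  ((D ∨ M) ↔ (¬M ∨ (¬C → C))) ∧ (((A ↔ M) ∧ (H ∧ C)) ∧ (C ∧ (¬D ↔ H))) = True
    (D ∨ M) ↔ (¬M ∨ (¬C → C)) = True
      D ∨ M = True
      ¬M ∨ (¬C → C) = True
        ¬M = False
        ¬C → C = True
          ¬C = False
    ((A ↔ M) ∧ (H ∧ C)) ∧ (C ∧ (¬D ↔ H)) = True
      (A ↔ M) ∧ (H ∧ C) = True
        A ↔ M = True
        H ∧ C = True
      C ∧ (¬D ↔ H) = True
        ¬D ↔ H = True
          ¬D = True
Both conjuncts True, so the formula holds.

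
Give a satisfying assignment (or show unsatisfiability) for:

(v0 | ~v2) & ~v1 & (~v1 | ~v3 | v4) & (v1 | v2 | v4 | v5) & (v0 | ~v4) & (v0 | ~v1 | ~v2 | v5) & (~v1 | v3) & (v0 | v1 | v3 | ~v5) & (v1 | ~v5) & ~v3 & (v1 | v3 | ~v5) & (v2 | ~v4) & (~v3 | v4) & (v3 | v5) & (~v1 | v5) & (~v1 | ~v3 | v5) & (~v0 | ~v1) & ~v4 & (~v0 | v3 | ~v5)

Case v1 = True:
  Clause (~v1) is falsified — contradiction.
Case v1 = False:
  (v1 | ~v5) forces v5 = False.
  (~v3) forces v3 = False.
  Clause (v3 | v5) is falsified — contradiction.
Both cases fail, so the formula is unsatisfiable.

Unsatisfiable — no assignment works.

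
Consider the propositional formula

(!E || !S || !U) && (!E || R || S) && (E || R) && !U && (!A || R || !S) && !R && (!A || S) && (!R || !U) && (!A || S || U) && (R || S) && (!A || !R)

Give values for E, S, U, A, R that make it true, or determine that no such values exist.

Unit clause (!U) forces U = False.
Unit clause (!R) forces R = False.
In (R || S) only S is left, so S = True.
In (E || R) only E is left, so E = True.
In (!A || R || !S) only !A is left, so A = False.
All clauses satisfied.

E = True, S = True, U = False, A = False, R = False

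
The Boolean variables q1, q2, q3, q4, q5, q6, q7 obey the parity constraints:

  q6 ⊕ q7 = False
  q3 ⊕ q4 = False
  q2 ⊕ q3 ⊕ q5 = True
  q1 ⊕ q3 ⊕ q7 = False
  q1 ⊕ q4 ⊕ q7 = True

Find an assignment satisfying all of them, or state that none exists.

Unsatisfiable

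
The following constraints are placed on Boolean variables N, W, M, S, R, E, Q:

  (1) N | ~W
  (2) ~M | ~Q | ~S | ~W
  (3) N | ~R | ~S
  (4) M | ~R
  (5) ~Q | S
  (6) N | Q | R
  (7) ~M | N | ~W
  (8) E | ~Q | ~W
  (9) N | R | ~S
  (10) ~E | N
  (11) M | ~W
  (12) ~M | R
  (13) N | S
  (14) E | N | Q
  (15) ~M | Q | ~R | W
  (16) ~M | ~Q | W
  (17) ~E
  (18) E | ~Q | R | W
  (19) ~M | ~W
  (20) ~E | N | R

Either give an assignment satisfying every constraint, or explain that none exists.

Unit clause (~E) forces E = False.
Set N = True.
Try W = True:
  (E | ~Q | ~W) forces Q = False.
  (M | ~W) forces M = True.
  clause (~M | ~W) is falsified — backtrack.
So W = False.
Set M = False.
  then (M | ~R) forces R = False.
  then (E | ~Q | R | W) forces Q = False.
Set S = True.
All clauses satisfied.

N = True; W = False; M = False; S = True; R = False; E = False; Q = False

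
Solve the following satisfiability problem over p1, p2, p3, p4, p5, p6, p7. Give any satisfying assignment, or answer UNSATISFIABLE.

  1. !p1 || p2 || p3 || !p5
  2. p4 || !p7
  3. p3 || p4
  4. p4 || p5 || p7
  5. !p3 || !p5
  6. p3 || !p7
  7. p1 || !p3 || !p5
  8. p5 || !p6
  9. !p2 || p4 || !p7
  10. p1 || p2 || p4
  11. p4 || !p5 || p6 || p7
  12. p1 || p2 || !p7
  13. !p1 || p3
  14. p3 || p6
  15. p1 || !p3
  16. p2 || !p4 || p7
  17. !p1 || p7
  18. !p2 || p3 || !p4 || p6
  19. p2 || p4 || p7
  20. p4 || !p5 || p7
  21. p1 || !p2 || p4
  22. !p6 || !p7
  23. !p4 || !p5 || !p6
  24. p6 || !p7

Unsatisfiable

Case p6 = True:
  (p5 || !p6) forces p5 = True.
  (!p3 || !p5) forces p3 = False.
  (p3 || p4) forces p4 = True.
  Clause (!p4 || !p5 || !p6) is falsified — contradiction.
Case p6 = False:
  (p3 || p6) forces p3 = True.
  (!p3 || !p5) forces p5 = False.
  (p1 || !p3) forces p1 = True.
  (!p1 || p7) forces p7 = True.
  Clause (p6 || !p7) is falsified — contradiction.
Both cases fail, so the formula is unsatisfiable.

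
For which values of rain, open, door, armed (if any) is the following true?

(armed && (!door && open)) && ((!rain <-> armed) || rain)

rain = False, open = True, door = False, armed = True

  armed && (!door && open) = True
    !door && open = True
      !door = True
  (!rain <-> armed) || rain = True
    !rain <-> armed = True
      !rain = True
Both conjuncts True, so the formula holds.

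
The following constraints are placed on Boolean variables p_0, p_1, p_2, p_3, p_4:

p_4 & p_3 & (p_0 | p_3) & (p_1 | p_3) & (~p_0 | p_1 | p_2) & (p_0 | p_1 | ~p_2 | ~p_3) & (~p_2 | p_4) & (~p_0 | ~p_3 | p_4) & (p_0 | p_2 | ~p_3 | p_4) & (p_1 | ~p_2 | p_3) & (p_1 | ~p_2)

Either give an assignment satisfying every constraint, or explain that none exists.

p_0 = False; p_1 = False; p_2 = False; p_3 = True; p_4 = True

Unit clause (p_4) forces p_4 = True.
Unit clause (p_3) forces p_3 = True.
Set p_0 = False.
Set p_1 = False.
  then (p_0 | p_1 | ~p_2 | ~p_3) forces p_2 = False.
All clauses satisfied.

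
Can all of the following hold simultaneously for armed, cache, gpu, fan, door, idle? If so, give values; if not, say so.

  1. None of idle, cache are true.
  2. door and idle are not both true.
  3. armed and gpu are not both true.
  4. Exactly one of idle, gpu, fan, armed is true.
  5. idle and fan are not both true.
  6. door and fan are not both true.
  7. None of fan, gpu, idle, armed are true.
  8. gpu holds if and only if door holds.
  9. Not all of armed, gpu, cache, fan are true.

UNSATISFIABLE

Case cache = True:
  Constraint (1) is violated (cache=T) — contradiction.
Case cache = False:
  (1) forces idle = False.
  (7) forces fan = False.
  (7) forces gpu = False.
  (4) with idle=F, gpu=F, fan=F forces armed = True.
  Constraint (7) is violated (armed=T) — contradiction.
Both cases fail — unsatisfiable.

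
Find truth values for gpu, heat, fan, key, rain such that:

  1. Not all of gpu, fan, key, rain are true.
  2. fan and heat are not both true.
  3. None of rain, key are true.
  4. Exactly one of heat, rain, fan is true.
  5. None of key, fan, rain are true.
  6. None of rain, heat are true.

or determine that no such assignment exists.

Unsatisfiable — no assignment works.

Case rain = True:
  Constraint (3) is violated (rain=T) — contradiction.
Case rain = False:
  (3) forces key = False.
  (5) forces fan = False.
  (4) with rain=F, fan=F forces heat = True.
  Constraint (6) is violated (heat=T) — contradiction.
Both cases fail — unsatisfiable.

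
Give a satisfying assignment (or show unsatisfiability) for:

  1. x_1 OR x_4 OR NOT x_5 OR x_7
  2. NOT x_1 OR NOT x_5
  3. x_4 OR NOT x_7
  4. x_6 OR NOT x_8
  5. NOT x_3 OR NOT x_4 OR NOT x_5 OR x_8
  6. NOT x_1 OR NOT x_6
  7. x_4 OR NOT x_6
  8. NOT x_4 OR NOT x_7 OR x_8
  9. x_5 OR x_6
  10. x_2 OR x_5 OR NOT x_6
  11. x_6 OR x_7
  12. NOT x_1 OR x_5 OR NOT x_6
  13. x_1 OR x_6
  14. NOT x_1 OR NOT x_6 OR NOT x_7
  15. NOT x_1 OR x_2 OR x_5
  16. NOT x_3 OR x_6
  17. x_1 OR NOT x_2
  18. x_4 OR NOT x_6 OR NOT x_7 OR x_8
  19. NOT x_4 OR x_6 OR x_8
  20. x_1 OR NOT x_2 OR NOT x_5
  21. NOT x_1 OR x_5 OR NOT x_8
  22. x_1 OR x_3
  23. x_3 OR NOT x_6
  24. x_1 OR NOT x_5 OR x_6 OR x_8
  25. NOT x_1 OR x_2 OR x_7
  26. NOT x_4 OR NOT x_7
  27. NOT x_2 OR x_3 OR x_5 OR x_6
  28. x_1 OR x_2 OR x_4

x_1 = False, x_2 = False, x_3 = True, x_4 = True, x_5 = True, x_6 = True, x_7 = False, x_8 = True

Try x_1 = True:
  (NOT x_1 OR NOT x_5) forces x_5 = False.
  (NOT x_1 OR NOT x_6) forces x_6 = False.
  clause (x_5 OR x_6) is falsified — backtrack.
So x_1 = False.
  then (x_1 OR x_6) forces x_6 = True.
  then (x_1 OR NOT x_2) forces x_2 = False.
  then (x_1 OR x_3) forces x_3 = True.
  then (x_1 OR x_2 OR x_4) forces x_4 = True.
  then (x_2 OR x_5 OR NOT x_6) forces x_5 = True.
  then (NOT x_4 OR NOT x_7) forces x_7 = False.
  then (NOT x_3 OR NOT x_4 OR NOT x_5 OR x_8) forces x_8 = True.
All clauses satisfied.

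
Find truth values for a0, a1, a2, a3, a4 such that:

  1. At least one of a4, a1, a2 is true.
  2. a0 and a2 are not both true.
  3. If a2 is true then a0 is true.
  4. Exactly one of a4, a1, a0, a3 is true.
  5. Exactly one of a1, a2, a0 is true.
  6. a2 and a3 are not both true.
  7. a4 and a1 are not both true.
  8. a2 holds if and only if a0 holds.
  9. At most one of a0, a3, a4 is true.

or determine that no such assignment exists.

a0=F, a1=T, a2=F, a3=F, a4=F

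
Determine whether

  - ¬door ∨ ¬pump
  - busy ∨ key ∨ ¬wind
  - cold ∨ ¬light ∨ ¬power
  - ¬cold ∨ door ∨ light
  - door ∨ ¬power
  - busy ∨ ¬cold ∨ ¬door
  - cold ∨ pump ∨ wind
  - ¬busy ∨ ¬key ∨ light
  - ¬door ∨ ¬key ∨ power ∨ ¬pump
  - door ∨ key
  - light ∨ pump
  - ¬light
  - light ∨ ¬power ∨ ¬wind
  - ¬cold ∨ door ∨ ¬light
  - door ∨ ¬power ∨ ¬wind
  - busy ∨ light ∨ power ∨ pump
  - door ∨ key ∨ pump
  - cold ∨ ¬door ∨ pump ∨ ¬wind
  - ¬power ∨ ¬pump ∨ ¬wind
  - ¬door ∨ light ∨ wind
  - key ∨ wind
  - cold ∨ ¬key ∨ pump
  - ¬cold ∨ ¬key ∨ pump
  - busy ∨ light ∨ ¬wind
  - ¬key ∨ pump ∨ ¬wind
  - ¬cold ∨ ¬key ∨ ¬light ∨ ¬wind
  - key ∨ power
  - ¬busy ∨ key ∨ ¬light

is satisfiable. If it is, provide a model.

Unit clause (¬light) forces light = False.
In (light ∨ pump) only pump is left, so pump = True.
In (¬door ∨ ¬pump) only ¬door is left, so door = False.
In (¬cold ∨ door ∨ light) only ¬cold is left, so cold = False.
In (door ∨ ¬power) only ¬power is left, so power = False.
In (door ∨ key) only key is left, so key = True.
In (¬busy ∨ ¬key ∨ light) only ¬busy is left, so busy = False.
In (busy ∨ light ∨ ¬wind) only ¬wind is left, so wind = False.
All clauses satisfied.

busy = False, wind = False, cold = False, door = False, pump = True, power = False, key = True, light = False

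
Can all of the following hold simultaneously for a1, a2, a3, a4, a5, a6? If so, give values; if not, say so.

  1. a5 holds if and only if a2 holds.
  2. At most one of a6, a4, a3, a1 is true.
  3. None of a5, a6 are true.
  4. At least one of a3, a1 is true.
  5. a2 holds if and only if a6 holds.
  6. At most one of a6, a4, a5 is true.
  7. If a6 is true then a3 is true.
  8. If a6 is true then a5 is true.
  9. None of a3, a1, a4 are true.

Case a1 = True:
  Constraint (9) is violated (a1=T) — contradiction.
Case a1 = False:
  (3) forces a5 = False.
  (1) with a5=F forces a2 = False.
  (3) forces a6 = False.
  (4) with a1=F forces a3 = True.
  Constraint (9) is violated (a3=T) — contradiction.
Both cases fail — unsatisfiable.

UNSATISFIABLE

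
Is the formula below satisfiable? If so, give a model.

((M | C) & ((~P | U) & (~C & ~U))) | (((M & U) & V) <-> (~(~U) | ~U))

U = True; P = True; V = True; M = True; C = False

  ((M | C) & ((~P | U) & (~C & ~U))) | (((M & U) & V) <-> (~(~U) | ~U)) = True
    (M | C) & ((~P | U) & (~C & ~U)) = False
      M | C = True
      (~P | U) & (~C & ~U) = False
        ~P | U = True
          ~P = False
        ~C & ~U = False
          ~C = True
          ~U = False
    ((M & U) & V) <-> (~(~U) | ~U) = True
      (M & U) & V = True
        M & U = True
      ~(~U) | ~U = True
        ~(~U) = True
          ~U = False
        ~U = False
The formula evaluates to True.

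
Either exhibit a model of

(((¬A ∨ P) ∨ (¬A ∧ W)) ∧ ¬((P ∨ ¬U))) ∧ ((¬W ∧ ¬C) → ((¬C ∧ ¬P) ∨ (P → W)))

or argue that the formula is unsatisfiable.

W = False; P = False; A = False; C = True; U = True

  ((¬A ∨ P) ∨ (¬A ∧ W)) ∧ ¬((P ∨ ¬U)) = True
    (¬A ∨ P) ∨ (¬A ∧ W) = True
      ¬A ∨ P = True
        ¬A = True
      ¬A ∧ W = False
        ¬A = True
    ¬((P ∨ ¬U)) = True
      P ∨ ¬U = False
        ¬U = False
  (¬W ∧ ¬C) → ((¬C ∧ ¬P) ∨ (P → W)) = True
    ¬W ∧ ¬C = False
      ¬W = True
      ¬C = False
    (¬C ∧ ¬P) ∨ (P → W) = True
      ¬C ∧ ¬P = False
        ¬C = False
        ¬P = True
      P → W = True
Both conjuncts True, so the formula holds.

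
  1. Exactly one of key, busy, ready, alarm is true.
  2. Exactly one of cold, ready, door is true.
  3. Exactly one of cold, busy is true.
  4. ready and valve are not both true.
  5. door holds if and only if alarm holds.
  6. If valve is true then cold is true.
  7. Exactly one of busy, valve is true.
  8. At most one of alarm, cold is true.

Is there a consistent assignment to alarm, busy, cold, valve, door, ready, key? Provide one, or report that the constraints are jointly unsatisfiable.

alarm=F; busy=F; cold=T; valve=T; door=F; ready=F; key=T

  (1) {key, busy, ready, alarm}: 1 true — exactly one ✓
  (2) {cold, ready, door}: 1 true — exactly one ✓
  (3) {cold, busy}: 1 true — exactly one ✓
  (4) ready=F, valve=T — not both ✓
  (5) door=F, alarm=F — same ✓
  (6) valve=T ⇒ cold: T ✓
  (7) {busy, valve}: 1 true — exactly one ✓
  (8) {alarm, cold}: 1 true — at most one ✓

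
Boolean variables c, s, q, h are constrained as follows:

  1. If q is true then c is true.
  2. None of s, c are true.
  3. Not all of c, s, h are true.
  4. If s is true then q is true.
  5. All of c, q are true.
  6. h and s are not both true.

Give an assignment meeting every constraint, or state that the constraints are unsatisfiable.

Case c = True:
  Constraint (2) is violated (c=T) — contradiction.
Case c = False:
  Constraint (5) is violated (c=F) — contradiction.
Both cases fail — unsatisfiable.

Unsatisfiable — no assignment works.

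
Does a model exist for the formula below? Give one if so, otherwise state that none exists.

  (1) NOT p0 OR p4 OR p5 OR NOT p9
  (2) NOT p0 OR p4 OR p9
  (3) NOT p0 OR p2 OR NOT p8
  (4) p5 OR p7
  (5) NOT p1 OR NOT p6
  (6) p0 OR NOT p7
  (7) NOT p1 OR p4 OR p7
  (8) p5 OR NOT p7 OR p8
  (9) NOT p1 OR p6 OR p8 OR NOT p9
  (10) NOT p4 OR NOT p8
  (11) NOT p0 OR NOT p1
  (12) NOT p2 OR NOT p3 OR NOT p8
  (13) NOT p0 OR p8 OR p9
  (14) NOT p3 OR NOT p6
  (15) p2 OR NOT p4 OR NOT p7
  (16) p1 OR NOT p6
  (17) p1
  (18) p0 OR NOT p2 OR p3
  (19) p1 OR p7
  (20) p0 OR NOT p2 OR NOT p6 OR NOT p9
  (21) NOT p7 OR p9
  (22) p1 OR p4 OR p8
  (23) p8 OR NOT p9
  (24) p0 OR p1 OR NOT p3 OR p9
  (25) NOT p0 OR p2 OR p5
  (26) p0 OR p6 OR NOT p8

Unit clause (p1) forces p1 = True.
In (NOT p1 OR NOT p6) only NOT p6 is left, so p6 = False.
In (NOT p0 OR NOT p1) only NOT p0 is left, so p0 = False.
In (p0 OR p6 OR NOT p8) only NOT p8 is left, so p8 = False.
In (p0 OR NOT p7) only NOT p7 is left, so p7 = False.
In (NOT p1 OR p4 OR p7) only p4 is left, so p4 = True.
In (NOT p1 OR p6 OR p8 OR NOT p9) only NOT p9 is left, so p9 = False.
In (p5 OR p7) only p5 is left, so p5 = True.
Set p2 = True.
  then (p0 OR NOT p2 OR p3) forces p3 = True.
All clauses satisfied.

p0: False, p1: True, p2: True, p3: True, p4: True, p5: True, p6: False, p7: False, p8: False, p9: False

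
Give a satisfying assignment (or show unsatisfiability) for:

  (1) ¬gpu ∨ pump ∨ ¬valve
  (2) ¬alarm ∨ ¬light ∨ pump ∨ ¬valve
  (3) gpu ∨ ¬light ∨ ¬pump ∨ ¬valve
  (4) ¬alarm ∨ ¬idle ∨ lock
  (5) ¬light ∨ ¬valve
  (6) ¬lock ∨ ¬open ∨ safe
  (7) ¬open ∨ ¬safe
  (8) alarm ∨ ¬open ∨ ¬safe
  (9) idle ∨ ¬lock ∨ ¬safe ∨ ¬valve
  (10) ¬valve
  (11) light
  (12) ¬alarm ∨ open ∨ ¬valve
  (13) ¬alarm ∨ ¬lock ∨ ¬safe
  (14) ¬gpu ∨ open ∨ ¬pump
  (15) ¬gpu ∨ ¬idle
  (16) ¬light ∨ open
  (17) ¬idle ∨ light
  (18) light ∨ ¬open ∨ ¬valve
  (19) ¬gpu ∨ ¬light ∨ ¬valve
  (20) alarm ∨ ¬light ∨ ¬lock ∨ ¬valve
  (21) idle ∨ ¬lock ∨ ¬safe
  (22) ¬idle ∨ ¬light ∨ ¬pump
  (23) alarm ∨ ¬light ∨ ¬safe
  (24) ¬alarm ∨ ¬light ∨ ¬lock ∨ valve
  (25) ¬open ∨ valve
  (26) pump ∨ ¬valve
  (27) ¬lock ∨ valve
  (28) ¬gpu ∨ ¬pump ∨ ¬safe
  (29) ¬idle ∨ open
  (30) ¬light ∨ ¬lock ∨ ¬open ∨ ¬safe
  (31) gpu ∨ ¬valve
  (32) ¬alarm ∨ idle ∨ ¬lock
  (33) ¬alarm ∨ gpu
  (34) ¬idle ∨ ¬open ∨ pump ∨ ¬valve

Case light = True:
  (¬light ∨ ¬valve) forces valve = False.
  (¬light ∨ open) forces open = True.
  Clause (¬open ∨ valve) is falsified — contradiction.
Case light = False:
  Clause (light) is falsified — contradiction.
Both cases fail, so the formula is unsatisfiable.

No satisfying assignment exists.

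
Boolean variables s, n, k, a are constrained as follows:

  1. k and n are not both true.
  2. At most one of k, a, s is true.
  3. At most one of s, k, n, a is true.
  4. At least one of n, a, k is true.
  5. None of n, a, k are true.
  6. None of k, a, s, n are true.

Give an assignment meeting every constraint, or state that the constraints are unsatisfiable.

Case n = True:
  Constraint (5) is violated (n=T) — contradiction.
Case n = False:
  (5) forces a = False.
  (4) with n=F, a=F forces k = True.
  Constraint (5) is violated (k=T) — contradiction.
Both cases fail — unsatisfiable.

Unsatisfiable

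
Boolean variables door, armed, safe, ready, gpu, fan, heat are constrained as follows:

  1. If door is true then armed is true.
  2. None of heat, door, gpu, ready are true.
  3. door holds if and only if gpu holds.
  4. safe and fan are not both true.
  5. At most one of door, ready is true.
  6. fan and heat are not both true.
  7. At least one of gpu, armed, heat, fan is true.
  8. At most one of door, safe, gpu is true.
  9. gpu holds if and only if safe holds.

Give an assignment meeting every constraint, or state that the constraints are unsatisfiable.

door: False, armed: False, safe: False, ready: False, gpu: False, fan: True, heat: False

  (1) door=F ⇒ armed: vacuous ✓
  (2) {heat, door, gpu, ready}: 0 true — none ✓
  (3) door=F, gpu=F — same ✓
  (4) safe=F, fan=T — not both ✓
  (5) {door, ready}: 0 true — at most one ✓
  (6) fan=T, heat=F — not both ✓
  (7) {gpu, armed, heat, fan}: 1 true — at least one ✓
  (8) {door, safe, gpu}: 0 true — at most one ✓
  (9) gpu=F, safe=F — same ✓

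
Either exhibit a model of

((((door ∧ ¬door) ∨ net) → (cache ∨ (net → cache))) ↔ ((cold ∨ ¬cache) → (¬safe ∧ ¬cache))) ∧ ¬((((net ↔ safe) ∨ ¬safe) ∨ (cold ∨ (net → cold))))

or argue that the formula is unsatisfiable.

UNSATISFIABLE

The conjunct ¬((((net ↔ safe) ∨ ¬safe) ∨ (cold ∨ (net → cold)))) is unsatisfiable on its own:
  cold=F, net=F, safe=F: evaluates to False.
  cold=F, net=F, safe=T: evaluates to False.
  cold=F, net=T, safe=F: evaluates to False.
  cold=F, net=T, safe=T: evaluates to False.
  cold=T, net=F, safe=F: evaluates to False.
  cold=T, net=F, safe=T: evaluates to False.
  cold=T, net=T, safe=F: evaluates to False.
  cold=T, net=T, safe=T: evaluates to False.
So the whole conjunction is unsatisfiable.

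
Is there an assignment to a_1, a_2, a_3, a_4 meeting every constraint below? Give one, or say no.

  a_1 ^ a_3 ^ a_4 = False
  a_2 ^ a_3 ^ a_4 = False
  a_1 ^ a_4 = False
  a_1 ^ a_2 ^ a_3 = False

a_1=T, a_2=T, a_3=F, a_4=T

a_1 ^ a_3 ^ a_4 = T ^ F ^ T = False ✓
a_2 ^ a_3 ^ a_4 = T ^ F ^ T = False ✓
a_1 ^ a_4 = T ^ T = False ✓
a_1 ^ a_2 ^ a_3 = T ^ T ^ F = False ✓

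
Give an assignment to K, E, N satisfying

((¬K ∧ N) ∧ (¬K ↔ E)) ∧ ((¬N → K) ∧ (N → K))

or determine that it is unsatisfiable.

Case K = True: the conjunct ¬K is False.
Case K = False: the formula simplifies to (N ∧ E) ∧ (N ∧ ¬N).
  N = True: the conjunct ¬N is False.
  N = False: the conjunct N is False.
Both cases fail — unsatisfiable.

Unsatisfiable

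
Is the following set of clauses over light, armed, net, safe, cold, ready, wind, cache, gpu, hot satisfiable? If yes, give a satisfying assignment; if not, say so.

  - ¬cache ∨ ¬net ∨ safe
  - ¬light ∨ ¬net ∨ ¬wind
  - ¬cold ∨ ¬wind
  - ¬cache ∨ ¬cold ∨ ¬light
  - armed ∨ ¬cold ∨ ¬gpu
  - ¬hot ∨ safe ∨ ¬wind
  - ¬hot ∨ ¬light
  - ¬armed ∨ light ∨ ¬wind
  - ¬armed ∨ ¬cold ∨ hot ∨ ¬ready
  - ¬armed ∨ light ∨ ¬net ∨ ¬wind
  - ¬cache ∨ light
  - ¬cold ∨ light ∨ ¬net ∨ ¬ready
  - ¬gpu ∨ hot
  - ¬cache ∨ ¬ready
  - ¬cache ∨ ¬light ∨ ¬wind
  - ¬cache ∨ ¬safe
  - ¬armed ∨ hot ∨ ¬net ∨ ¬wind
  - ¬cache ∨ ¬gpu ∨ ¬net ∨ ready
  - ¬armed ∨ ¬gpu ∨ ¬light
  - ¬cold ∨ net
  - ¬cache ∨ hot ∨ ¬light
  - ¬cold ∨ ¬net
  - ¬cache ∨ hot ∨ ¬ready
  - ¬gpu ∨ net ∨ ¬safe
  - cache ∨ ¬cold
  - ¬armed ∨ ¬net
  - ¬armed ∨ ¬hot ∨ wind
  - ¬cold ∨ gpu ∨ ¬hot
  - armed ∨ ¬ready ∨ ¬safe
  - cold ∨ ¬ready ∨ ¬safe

light=F, armed=F, net=T, safe=F, cold=F, ready=F, wind=F, cache=F, gpu=T, hot=T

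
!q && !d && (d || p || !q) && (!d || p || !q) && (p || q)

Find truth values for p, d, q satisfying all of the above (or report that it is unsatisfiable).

Unit clause (!q) forces q = False.
Unit clause (!d) forces d = False.
In (p || q) only p is left, so p = True.
Check each clause:
  (!q): !q holds.
  (!d): !d holds.
  (d || p || !q): p holds.
  (!d || p || !q): !d holds.
  (p || q): p holds.
All clauses satisfied.

p=T, d=F, q=F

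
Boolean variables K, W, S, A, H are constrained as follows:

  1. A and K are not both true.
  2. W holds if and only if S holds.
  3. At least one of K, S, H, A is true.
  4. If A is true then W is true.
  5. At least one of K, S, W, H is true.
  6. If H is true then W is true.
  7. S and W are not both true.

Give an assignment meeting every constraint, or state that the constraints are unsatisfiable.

K = True, W = False, S = False, A = False, H = False

  (1) A=F, K=T — not both ✓
  (2) W=F, S=F — same ✓
  (3) {K, S, H, A}: 1 true — at least one ✓
  (4) A=F ⇒ W: vacuous ✓
  (5) {K, S, W, H}: 1 true — at least one ✓
  (6) H=F ⇒ W: vacuous ✓
  (7) S=F, W=F — not both ✓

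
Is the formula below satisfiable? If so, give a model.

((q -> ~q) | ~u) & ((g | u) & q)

q = True, u = False, g = True

  (q -> ~q) | ~u = True
    q -> ~q = False
      ~q = False
    ~u = True
  (g | u) & q = True
    g | u = True
Both conjuncts True, so the formula holds.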